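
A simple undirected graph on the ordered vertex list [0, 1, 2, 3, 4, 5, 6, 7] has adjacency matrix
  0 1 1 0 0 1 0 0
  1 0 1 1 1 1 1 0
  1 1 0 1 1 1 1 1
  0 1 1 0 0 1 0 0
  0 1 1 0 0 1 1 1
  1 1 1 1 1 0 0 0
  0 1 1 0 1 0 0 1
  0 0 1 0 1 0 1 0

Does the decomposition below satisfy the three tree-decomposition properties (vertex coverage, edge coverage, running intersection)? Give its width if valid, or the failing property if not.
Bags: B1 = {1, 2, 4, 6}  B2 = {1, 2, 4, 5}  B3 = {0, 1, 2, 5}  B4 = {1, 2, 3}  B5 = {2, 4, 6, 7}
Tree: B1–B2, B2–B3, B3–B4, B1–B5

No — edge (5,3) lies in no bag.

A tree decomposition must satisfy three properties: every vertex lies in some bag; for every edge, both endpoints lie together in some bag; and for every vertex, the bags containing it form a connected subtree. Here edge (5,3) lies in no bag, so the decomposition is invalid.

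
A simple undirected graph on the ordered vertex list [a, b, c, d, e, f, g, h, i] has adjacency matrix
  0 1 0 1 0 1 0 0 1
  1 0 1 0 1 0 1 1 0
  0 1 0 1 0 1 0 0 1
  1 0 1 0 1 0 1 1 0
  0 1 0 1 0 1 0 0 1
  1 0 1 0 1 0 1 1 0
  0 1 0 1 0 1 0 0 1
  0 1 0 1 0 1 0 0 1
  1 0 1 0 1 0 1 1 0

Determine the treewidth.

4

A width-4 tree decomposition is:
Bags: B1 = {b, d, f, h, i}  B2 = {b, d, f, g, i}  B3 = {b, c, d, f, i}  B4 = {b, d, e, f, i}  B5 = {a, b, d, f, i}
Tree: B1–B2, B2–B3, B3–B4, B4–B5
Each bag holds 5 vertices, so the decomposition has width 4, which upper-bounds the treewidth. For the lower bound: the 5 vertex sets {b,h}, {f,g}, {c,d}, {i}, {e} are disjoint, each induces a connected subgraph, and every pair is joined by at least one edge of G. Contracting each set to a single vertex therefore yields K_{5} as a minor, and since treewidth is minor-monotone, tw(G) ≥ tw(K_{5}) = 4. Combining the bounds, tw(G) = 4.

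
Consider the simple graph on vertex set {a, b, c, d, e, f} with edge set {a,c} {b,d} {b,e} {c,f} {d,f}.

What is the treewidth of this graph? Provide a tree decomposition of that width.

Treewidth 1.
One such decomposition:
Bags: B1 = {b, e}  B2 = {b, d}  B3 = {d, f}  B4 = {c, f}  B5 = {a, c}
Tree: B1–B2, B2–B3, B3–B4, B4–B5

The largest bag has 2 vertices, giving width 1; this decomposition certifies tw(G) ≤ 1. Any graph with an edge has treewidth ≥ 1, and G has the edge e–b. Combining the bounds, tw(G) = 1.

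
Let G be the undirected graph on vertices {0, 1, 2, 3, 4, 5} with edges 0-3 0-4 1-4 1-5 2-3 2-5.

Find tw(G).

2

A width-2 tree decomposition is:
Bags: B1 = {0, 2, 3}  B2 = {0, 2, 4}  B3 = {1, 2, 4}  B4 = {1, 2, 5}
Tree: B1–B2, B2–B3, B3–B4
The largest bag has 3 vertices, giving width 2; this decomposition certifies tw(G) ≤ 2. For the lower bound, G contains the cycle 2–3–0–4–1–5–2, so G is not a forest; only forests have treewidth ≤ 1, hence tw(G) ≥ 2. Combining the bounds, tw(G) = 2.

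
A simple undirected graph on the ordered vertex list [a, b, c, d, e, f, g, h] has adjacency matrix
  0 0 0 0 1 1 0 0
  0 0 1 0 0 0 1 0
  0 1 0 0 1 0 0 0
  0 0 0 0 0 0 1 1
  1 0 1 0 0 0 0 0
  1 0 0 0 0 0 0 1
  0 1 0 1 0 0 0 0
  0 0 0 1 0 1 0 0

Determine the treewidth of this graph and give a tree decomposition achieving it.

Treewidth 2.
One optimal decomposition is:
Bags: B1 = {b, c, g}  B2 = {c, e, g}  B3 = {a, e, g}  B4 = {a, f, g}  B5 = {f, g, h}  B6 = {d, g, h}
Tree: B1–B2, B2–B3, B3–B4, B4–B5, B5–B6

Each bag holds 3 vertices, so the decomposition has width 2, which upper-bounds the treewidth. For the lower bound, G contains the cycle g–b–c–e–a–f–h–d–g, so G is not a forest; only forests have treewidth ≤ 1, hence tw(G) ≥ 2. Hence tw(G) = 2 exactly.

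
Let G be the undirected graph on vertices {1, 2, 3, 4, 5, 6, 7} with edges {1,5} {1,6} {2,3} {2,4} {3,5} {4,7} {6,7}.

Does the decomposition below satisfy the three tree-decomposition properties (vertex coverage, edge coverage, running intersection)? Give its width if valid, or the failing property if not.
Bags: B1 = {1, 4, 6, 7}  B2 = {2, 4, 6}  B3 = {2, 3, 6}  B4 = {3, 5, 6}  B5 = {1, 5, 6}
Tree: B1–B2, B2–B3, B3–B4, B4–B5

A tree decomposition must satisfy three properties: every vertex lies in some bag; for every edge, both endpoints lie together in some bag; and for every vertex, the bags containing it form a connected subtree. Here bags containing vertex 1 are not connected in the tree, so the decomposition is invalid.

No — bags containing vertex 1 are not connected in the tree.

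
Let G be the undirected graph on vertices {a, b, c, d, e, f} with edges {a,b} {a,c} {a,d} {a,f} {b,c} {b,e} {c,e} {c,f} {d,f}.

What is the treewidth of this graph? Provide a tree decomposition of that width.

Treewidth 2.
One optimal decomposition is:
Bags: B1 = {a, c, f}  B2 = {a, d, f}  B3 = {a, b, c}  B4 = {b, c, e}
Tree: B1–B2, B1–B3, B3–B4

Every bag has size at most 3, so the width is 3 − 1 = 2 and tw(G) ≤ 2. On the other hand G contains the 3-clique {a, d, f}. A clique must lie in a single bag of any decomposition, so no decomposition can have width below 2. Hence tw(G) = 2 exactly.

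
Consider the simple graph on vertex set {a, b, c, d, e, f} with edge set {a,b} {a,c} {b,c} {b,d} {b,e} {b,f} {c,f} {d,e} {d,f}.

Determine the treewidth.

A width-2 tree decomposition is:
Bags: B1 = {b, c, f}  B2 = {a, b, c}  B3 = {b, d, f}  B4 = {b, d, e}
Tree: B1–B2, B1–B3, B3–B4
The largest bag has 3 vertices, giving width 2; this decomposition certifies tw(G) ≤ 2. On the other hand G contains the 3-clique {b, d, e}. A clique must lie in a single bag of any decomposition, so no decomposition can have width below 2. Hence tw(G) = 2 exactly.

2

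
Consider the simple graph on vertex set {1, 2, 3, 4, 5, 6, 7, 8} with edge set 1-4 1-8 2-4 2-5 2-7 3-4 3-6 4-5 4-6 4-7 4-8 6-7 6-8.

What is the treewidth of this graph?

2

A width-2 tree decomposition is:
Bags: B1 = {4, 6, 7}  B2 = {4, 6, 8}  B3 = {2, 4, 7}  B4 = {1, 4, 8}  B5 = {2, 4, 5}  B6 = {3, 4, 6}
Tree: B1–B2, B1–B3, B2–B4, B3–B5, B1–B6
Each bag holds 3 vertices, so the decomposition has width 2, which upper-bounds the treewidth. On the other hand G contains the 3-clique {1, 4, 8}. A clique must lie in a single bag of any decomposition, so no decomposition can have width below 2. Combining the bounds, tw(G) = 2.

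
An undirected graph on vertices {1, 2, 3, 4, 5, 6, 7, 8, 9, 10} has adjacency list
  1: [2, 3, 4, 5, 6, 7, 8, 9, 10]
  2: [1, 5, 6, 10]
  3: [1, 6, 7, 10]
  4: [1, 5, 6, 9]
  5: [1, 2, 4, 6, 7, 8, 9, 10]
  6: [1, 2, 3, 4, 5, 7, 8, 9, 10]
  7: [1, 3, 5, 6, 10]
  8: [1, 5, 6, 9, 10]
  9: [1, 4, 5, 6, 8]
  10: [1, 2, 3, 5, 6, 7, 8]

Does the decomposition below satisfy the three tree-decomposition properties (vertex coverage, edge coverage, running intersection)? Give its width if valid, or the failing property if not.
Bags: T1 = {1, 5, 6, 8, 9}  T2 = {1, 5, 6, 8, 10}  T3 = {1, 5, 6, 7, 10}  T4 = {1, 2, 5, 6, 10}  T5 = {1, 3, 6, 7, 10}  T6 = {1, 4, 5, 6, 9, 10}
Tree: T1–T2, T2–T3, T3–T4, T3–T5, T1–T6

No — bags containing vertex 10 are not connected in the tree.

A tree decomposition must satisfy three properties: every vertex lies in some bag; for every edge, both endpoints lie together in some bag; and for every vertex, the bags containing it form a connected subtree. Here bags containing vertex 10 are not connected in the tree, so the decomposition is invalid.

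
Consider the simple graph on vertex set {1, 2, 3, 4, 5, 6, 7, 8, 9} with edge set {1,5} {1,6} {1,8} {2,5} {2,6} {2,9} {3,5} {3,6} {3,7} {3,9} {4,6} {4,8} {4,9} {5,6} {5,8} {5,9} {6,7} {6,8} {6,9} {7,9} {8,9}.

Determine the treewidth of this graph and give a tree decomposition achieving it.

Treewidth 3.
One optimal decomposition is:
Bags: B1 = {5, 6, 8, 9}  B2 = {3, 5, 6, 9}  B3 = {4, 6, 8, 9}  B4 = {1, 5, 6, 8}  B5 = {3, 6, 7, 9}  B6 = {2, 5, 6, 9}
Tree: B1–B2, B1–B3, B1–B4, B2–B5, B1–B6

The largest bag has 4 vertices, giving width 3; this decomposition certifies tw(G) ≤ 3. On the other hand G contains the 4-clique {1, 5, 6, 8}. A clique must lie in a single bag of any decomposition, so no decomposition can have width below 3. Therefore the treewidth is 3.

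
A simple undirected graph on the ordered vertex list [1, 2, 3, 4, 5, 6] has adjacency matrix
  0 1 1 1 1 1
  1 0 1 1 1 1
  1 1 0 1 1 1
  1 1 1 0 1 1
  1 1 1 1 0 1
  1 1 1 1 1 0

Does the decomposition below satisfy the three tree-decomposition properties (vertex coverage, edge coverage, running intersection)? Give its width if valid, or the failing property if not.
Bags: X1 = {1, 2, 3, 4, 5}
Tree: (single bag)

A tree decomposition must satisfy three properties: every vertex lies in some bag; for every edge, both endpoints lie together in some bag; and for every vertex, the bags containing it form a connected subtree. Here vertex 6 appears in no bag, so the decomposition is invalid.

No — vertex 6 appears in no bag.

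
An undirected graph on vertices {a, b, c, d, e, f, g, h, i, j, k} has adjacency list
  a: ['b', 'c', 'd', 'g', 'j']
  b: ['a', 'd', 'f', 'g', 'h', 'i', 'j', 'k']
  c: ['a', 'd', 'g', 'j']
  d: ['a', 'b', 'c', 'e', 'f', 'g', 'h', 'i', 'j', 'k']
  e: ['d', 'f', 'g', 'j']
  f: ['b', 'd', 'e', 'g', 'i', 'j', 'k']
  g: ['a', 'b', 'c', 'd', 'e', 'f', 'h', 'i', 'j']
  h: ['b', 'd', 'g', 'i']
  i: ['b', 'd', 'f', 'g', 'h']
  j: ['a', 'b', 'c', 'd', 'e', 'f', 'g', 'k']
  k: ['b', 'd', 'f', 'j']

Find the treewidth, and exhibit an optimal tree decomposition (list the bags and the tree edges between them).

Treewidth 4.
One such decomposition:
Bags: B1 = {b, d, f, g, i}  B2 = {b, d, f, g, j}  B3 = {a, b, d, g, j}  B4 = {b, d, f, j, k}  B5 = {d, e, f, g, j}  B6 = {a, c, d, g, j}  B7 = {b, d, g, h, i}
Tree: B1–B2, B2–B3, B2–B4, B2–B5, B3–B6, B1–B7

Each bag holds 5 vertices, so the decomposition has width 4, which upper-bounds the treewidth. On the other hand G contains the 5-clique {d, e, f, g, j}. A clique must lie in a single bag of any decomposition, so no decomposition can have width below 4. Hence tw(G) = 4 exactly.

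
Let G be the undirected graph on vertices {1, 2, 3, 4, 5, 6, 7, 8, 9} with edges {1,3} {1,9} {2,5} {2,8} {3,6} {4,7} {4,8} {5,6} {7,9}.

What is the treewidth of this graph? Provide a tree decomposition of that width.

Every bag has size at most 3, so the width is 3 − 1 = 2 and tw(G) ≤ 2. For the lower bound, G contains the cycle 6–5–2–8–4–7–9–1–3–6, so G is not a forest; only forests have treewidth ≤ 1, hence tw(G) ≥ 2. Hence tw(G) = 2 exactly.

Treewidth 2.
One such decomposition:
Bags: B1 = {2, 5, 6}  B2 = {2, 6, 8}  B3 = {4, 6, 8}  B4 = {4, 6, 7}  B5 = {6, 7, 9}  B6 = {1, 6, 9}  B7 = {1, 3, 6}
Tree: B1–B2, B2–B3, B3–B4, B4–B5, B5–B6, B6–B7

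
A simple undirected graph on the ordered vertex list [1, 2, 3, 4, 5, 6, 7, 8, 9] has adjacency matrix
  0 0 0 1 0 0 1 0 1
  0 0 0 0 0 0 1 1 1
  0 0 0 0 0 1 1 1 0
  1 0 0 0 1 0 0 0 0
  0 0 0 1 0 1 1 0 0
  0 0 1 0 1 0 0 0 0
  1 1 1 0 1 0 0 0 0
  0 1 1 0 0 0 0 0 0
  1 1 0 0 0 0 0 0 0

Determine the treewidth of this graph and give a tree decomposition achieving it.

Treewidth 3.
One such decomposition:
Bags: B1 = {2, 3, 6, 8}  B2 = {2, 3, 6, 7}  B3 = {2, 5, 6, 7}  B4 = {2, 5, 7, 9}  B5 = {1, 5, 7, 9}  B6 = {1, 4, 5, 9}
Tree: B1–B2, B2–B3, B3–B4, B4–B5, B5–B6

Each bag holds 4 vertices, so the decomposition has width 3, which upper-bounds the treewidth. For the lower bound: the 4 vertex sets {3,6,8}, {2}, {7}, {1,4,5,9} are disjoint, each induces a connected subgraph, and every pair is joined by at least one edge of G. Contracting each set to a single vertex therefore yields K_{4} as a minor, and since treewidth is minor-monotone, tw(G) ≥ tw(K_{4}) = 3. Combining the bounds, tw(G) = 3.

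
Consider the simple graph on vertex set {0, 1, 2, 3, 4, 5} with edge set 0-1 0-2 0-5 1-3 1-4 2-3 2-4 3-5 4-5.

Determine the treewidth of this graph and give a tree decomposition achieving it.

Treewidth 3.
One optimal decomposition is:
Bags: B1 = {1, 2, 3, 5}  B2 = {1, 2, 4, 5}  B3 = {0, 1, 2, 5}
Tree: B1–B2, B2–B3

Every bag has size at most 4, so the width is 4 − 1 = 3 and tw(G) ≤ 3. For the lower bound: the 4 vertex sets {2,3}, {4,5}, {1}, {0} are disjoint, each induces a connected subgraph, and every pair is joined by at least one edge of G. Contracting each set to a single vertex therefore yields K_{4} as a minor, and since treewidth is minor-monotone, tw(G) ≥ tw(K_{4}) = 3. Therefore the treewidth is 3.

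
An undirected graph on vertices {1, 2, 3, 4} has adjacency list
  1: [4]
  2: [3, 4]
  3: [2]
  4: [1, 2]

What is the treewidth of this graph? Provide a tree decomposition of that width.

Each bag holds 2 vertices, so the decomposition has width 1, which upper-bounds the treewidth. Since G has at least one edge (e.g. 1–4), it is not an edgeless graph, so tw(G) ≥ 1. Therefore the treewidth is 1.

Treewidth 1.
Bags: B1 = {1, 4}  B2 = {2, 4}  B3 = {2, 3}
Tree: B1–B2, B2–B3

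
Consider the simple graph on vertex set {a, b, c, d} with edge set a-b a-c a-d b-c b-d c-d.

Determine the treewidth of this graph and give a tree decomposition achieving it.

Treewidth 3.
One such decomposition:
Bags: B1 = {a, b, c, d}
Tree: (single bag)

A single bag containing all 4 vertices is trivially a valid decomposition of width 3. Conversely, {a, b, c, d} is a clique of size 4, and the vertices of any clique must share a bag in every tree decomposition; so some bag has ≥ 4 vertices and tw(G) ≥ 3. Hence tw(G) = 3 exactly.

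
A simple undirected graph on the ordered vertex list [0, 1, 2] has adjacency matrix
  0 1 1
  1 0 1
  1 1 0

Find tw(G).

A width-2 tree decomposition is:
Bags: B1 = {0, 1, 2}
Tree: (single bag)
With just one bag of size 3, the width is 3 − 1 = 2, so tw(G) ≤ 2. On the other hand G contains the 3-clique {0, 1, 2}. A clique must lie in a single bag of any decomposition, so no decomposition can have width below 2. Combining the bounds, tw(G) = 2.

2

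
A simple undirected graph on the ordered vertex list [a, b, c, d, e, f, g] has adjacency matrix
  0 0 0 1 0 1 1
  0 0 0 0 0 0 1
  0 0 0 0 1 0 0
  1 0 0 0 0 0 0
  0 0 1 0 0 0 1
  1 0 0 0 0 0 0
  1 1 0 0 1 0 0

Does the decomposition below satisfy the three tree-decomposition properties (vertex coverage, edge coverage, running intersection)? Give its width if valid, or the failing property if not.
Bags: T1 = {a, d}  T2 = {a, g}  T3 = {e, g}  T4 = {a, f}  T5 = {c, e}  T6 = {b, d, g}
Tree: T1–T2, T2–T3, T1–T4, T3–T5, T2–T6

A tree decomposition must satisfy three properties: every vertex lies in some bag; for every edge, both endpoints lie together in some bag; and for every vertex, the bags containing it form a connected subtree. Here bags containing vertex d are not connected in the tree, so the decomposition is invalid.

No — bags containing vertex d are not connected in the tree.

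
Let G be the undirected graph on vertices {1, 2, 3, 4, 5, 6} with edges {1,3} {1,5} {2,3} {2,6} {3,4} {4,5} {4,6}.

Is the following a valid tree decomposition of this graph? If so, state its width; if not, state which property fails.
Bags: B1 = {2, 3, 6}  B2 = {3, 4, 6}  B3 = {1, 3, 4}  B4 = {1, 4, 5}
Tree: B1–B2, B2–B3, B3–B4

Yes; width 2.

Checking the three conditions: (i) the bags cover all of {1, 2, 3, 4, 5, 6}; (ii) for each edge, some bag contains both endpoints; (iii) the bags containing any fixed vertex form a subtree. All hold, so the decomposition is valid with width 3 − 1 = 2.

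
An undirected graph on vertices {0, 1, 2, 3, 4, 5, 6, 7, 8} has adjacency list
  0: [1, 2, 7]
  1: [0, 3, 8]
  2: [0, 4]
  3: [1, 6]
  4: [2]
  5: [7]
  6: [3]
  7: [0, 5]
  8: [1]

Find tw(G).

A width-1 tree decomposition is:
Bags: B1 = {3, 6}  B2 = {1, 3}  B3 = {0, 1}  B4 = {0, 7}  B5 = {0, 2}  B6 = {2, 4}  B7 = {1, 8}  B8 = {5, 7}
Tree: B1–B2, B2–B3, B3–B4, B3–B5, B5–B6, B3–B7, B4–B8
Every bag has size at most 2, so the width is 2 − 1 = 1 and tw(G) ≤ 1. Any graph with an edge has treewidth ≥ 1, and G has the edge 6–3. Hence tw(G) = 1 exactly.

1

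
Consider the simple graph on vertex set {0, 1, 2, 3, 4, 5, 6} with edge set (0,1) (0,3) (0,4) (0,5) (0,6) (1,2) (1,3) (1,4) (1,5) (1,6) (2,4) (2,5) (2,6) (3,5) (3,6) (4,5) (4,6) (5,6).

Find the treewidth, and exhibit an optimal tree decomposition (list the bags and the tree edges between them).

Every bag has size at most 5, so the width is 5 − 1 = 4 and tw(G) ≤ 4. For the lower bound, the 5 vertices {0, 1, 3, 5, 6} are pairwise adjacent, and any tree decomposition puts a clique entirely inside one bag — forcing width ≥ 4. Hence tw(G) = 4 exactly.

Treewidth 4.
One such decomposition:
Bags: B1 = {0, 1, 4, 5, 6}  B2 = {0, 1, 3, 5, 6}  B3 = {1, 2, 4, 5, 6}
Tree: B1–B2, B1–B3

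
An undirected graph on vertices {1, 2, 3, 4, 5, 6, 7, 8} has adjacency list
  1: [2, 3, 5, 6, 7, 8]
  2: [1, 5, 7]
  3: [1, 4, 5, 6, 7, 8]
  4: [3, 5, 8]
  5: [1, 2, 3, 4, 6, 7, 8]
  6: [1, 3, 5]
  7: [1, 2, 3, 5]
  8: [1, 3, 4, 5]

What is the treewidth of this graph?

A width-3 tree decomposition is:
Bags: B1 = {1, 3, 5, 6}  B2 = {1, 3, 5, 7}  B3 = {1, 3, 5, 8}  B4 = {1, 2, 5, 7}  B5 = {3, 4, 5, 8}
Tree: B1–B2, B1–B3, B2–B4, B3–B5
Each bag holds 4 vertices, so the decomposition has width 3, which upper-bounds the treewidth. On the other hand G contains the 4-clique {1, 2, 5, 7}. A clique must lie in a single bag of any decomposition, so no decomposition can have width below 3. Combining the bounds, tw(G) = 3.

3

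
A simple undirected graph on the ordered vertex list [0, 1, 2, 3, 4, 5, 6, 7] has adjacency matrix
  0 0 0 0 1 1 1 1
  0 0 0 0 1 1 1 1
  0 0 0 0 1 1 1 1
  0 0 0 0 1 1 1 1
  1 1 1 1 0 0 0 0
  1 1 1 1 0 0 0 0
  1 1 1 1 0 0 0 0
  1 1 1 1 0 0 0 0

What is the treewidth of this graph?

4

A width-4 tree decomposition is:
Bags: B1 = {2, 4, 5, 6, 7}  B2 = {1, 4, 5, 6, 7}  B3 = {0, 4, 5, 6, 7}  B4 = {3, 4, 5, 6, 7}
Tree: B1–B2, B2–B3, B3–B4
Each bag holds 5 vertices, so the decomposition has width 4, which upper-bounds the treewidth. For the lower bound: the 5 vertex sets {2,5}, {1,4}, {0,6}, {7}, {3} are disjoint, each induces a connected subgraph, and every pair is joined by at least one edge of G. Contracting each set to a single vertex therefore yields K_{5} as a minor, and since treewidth is minor-monotone, tw(G) ≥ tw(K_{5}) = 4. Combining the bounds, tw(G) = 4.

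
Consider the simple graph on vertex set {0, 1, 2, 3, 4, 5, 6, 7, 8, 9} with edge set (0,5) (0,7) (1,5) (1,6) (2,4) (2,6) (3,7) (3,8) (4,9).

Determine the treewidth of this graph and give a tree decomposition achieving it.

Each bag holds 2 vertices, so the decomposition has width 1, which upper-bounds the treewidth. Since G has at least one edge (e.g. 9–4), it is not an edgeless graph, so tw(G) ≥ 1. Therefore the treewidth is 1.

Treewidth 1.
Bags: B1 = {4, 9}  B2 = {2, 4}  B3 = {2, 6}  B4 = {1, 6}  B5 = {1, 5}  B6 = {0, 5}  B7 = {0, 7}  B8 = {3, 7}  B9 = {3, 8}
Tree: B1–B2, B2–B3, B3–B4, B4–B5, B5–B6, B6–B7, B7–B8, B8–B9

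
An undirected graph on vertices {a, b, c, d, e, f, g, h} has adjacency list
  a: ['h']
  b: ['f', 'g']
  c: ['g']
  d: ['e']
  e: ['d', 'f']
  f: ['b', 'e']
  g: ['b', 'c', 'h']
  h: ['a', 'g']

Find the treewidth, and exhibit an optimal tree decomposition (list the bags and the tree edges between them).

Treewidth 1.
One optimal decomposition is:
Bags: B1 = {b, g}  B2 = {b, f}  B3 = {e, f}  B4 = {c, g}  B5 = {g, h}  B6 = {d, e}  B7 = {a, h}
Tree: B1–B2, B2–B3, B1–B4, B4–B5, B3–B6, B5–B7

The largest bag has 2 vertices, giving width 1; this decomposition certifies tw(G) ≤ 1. Any graph with an edge has treewidth ≥ 1, and G has the edge g–b. Therefore the treewidth is 1.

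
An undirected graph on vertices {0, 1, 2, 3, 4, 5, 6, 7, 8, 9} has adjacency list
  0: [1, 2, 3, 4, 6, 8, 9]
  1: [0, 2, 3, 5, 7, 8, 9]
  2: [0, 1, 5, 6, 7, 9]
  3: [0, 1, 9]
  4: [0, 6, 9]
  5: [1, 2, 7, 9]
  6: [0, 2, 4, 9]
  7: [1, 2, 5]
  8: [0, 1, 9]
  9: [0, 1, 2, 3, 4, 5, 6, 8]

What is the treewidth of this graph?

A width-3 tree decomposition is:
Bags: B1 = {1, 2, 5, 9}  B2 = {0, 1, 2, 9}  B3 = {0, 1, 8, 9}  B4 = {0, 2, 6, 9}  B5 = {1, 2, 5, 7}  B6 = {0, 4, 6, 9}  B7 = {0, 1, 3, 9}
Tree: B1–B2, B2–B3, B2–B4, B1–B5, B4–B6, B2–B7
Every bag has size at most 4, so the width is 4 − 1 = 3 and tw(G) ≤ 3. For the lower bound, the 4 vertices {0, 1, 8, 9} are pairwise adjacent, and any tree decomposition puts a clique entirely inside one bag — forcing width ≥ 3. Therefore the treewidth is 3.

3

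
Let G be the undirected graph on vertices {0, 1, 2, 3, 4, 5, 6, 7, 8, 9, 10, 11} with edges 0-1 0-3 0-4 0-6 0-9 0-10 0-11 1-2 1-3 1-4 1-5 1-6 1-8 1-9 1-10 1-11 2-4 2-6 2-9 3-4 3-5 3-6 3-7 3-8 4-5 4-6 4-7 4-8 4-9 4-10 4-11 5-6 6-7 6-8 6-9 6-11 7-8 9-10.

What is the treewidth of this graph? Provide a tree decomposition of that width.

Treewidth 4.
Bags: B1 = {0, 1, 3, 4, 6}  B2 = {0, 1, 4, 6, 9}  B3 = {0, 1, 4, 6, 11}  B4 = {1, 3, 4, 6, 8}  B5 = {0, 1, 4, 9, 10}  B6 = {1, 2, 4, 6, 9}  B7 = {1, 3, 4, 5, 6}  B8 = {3, 4, 6, 7, 8}
Tree: B1–B2, B1–B3, B1–B4, B2–B5, B2–B6, B1–B7, B4–B8

The largest bag has 5 vertices, giving width 4; this decomposition certifies tw(G) ≤ 4. Conversely, {0, 1, 4, 9, 10} is a clique of size 5, and the vertices of any clique must share a bag in every tree decomposition; so some bag has ≥ 5 vertices and tw(G) ≥ 4. Combining the bounds, tw(G) = 4.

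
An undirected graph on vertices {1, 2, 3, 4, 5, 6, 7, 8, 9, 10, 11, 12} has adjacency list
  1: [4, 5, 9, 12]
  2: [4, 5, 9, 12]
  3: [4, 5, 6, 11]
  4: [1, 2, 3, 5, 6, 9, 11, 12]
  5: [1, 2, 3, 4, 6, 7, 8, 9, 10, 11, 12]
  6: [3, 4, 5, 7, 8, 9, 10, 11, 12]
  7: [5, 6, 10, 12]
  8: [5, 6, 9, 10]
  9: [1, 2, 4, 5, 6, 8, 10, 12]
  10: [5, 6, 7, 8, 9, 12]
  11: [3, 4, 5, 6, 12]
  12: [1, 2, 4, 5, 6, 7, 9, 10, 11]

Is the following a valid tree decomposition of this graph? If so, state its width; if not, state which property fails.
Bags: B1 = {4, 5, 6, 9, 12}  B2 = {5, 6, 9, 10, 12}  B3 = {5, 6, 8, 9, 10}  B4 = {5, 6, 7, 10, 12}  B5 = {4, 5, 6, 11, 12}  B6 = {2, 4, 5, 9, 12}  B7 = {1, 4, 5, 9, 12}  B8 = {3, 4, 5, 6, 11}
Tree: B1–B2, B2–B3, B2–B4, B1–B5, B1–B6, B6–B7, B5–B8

Yes; width 4.

Every vertex of G appears in some bag (union = {1, 2, 3, 4, 5, 6, 7, 8, 9, 10, 11, 12}); every edge is covered by a bag; and for each vertex v the set of bags containing v is connected in the bag tree. The decomposition is therefore valid. The largest bag has 5 vertices, so the width is 4.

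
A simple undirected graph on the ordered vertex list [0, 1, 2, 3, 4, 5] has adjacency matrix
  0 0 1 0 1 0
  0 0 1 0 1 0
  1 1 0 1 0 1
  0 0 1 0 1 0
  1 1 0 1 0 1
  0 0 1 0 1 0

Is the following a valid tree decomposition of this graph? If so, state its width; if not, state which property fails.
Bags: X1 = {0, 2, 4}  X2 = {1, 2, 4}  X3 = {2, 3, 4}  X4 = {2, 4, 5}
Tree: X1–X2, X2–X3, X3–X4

Yes; width 2.

Vertex coverage: the bags together contain {0, 1, 2, 3, 4, 5}, the full vertex set. Edge coverage: each edge of G has both endpoints in at least one bag. Running intersection: for every vertex, the bags containing it form a connected subtree. All three properties hold, so this is a valid tree decomposition of width max|bag| − 1 = 2, and hence tw(G) ≤ 2.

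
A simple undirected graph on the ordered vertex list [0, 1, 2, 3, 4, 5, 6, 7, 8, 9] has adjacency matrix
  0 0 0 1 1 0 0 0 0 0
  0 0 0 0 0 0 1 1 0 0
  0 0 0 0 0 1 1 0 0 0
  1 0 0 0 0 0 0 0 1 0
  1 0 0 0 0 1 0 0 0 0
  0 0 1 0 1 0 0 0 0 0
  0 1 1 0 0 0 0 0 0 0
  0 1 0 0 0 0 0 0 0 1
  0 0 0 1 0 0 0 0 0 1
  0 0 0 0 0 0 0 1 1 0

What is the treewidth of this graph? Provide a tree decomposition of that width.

Each bag holds 3 vertices, so the decomposition has width 2, which upper-bounds the treewidth. For the lower bound, G contains the cycle 7–1–6–2–5–4–0–3–8–9–7, so G is not a forest; only forests have treewidth ≤ 1, hence tw(G) ≥ 2. Hence tw(G) = 2 exactly.

Treewidth 2.
Bags: B1 = {1, 6, 7}  B2 = {2, 6, 7}  B3 = {2, 5, 7}  B4 = {4, 5, 7}  B5 = {0, 4, 7}  B6 = {0, 3, 7}  B7 = {3, 7, 8}  B8 = {7, 8, 9}
Tree: B1–B2, B2–B3, B3–B4, B4–B5, B5–B6, B6–B7, B7–B8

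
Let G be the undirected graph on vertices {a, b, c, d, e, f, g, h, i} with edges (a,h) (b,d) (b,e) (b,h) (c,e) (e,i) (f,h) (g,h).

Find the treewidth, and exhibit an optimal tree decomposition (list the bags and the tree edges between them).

Treewidth 1.
One such decomposition:
Bags: B1 = {b, h}  B2 = {a, h}  B3 = {b, e}  B4 = {c, e}  B5 = {g, h}  B6 = {b, d}  B7 = {e, i}  B8 = {f, h}
Tree: B1–B2, B1–B3, B3–B4, B1–B5, B1–B6, B3–B7, B1–B8

Every bag has size at most 2, so the width is 2 − 1 = 1 and tw(G) ≤ 1. Any graph with an edge has treewidth ≥ 1, and G has the edge b–h. Therefore the treewidth is 1.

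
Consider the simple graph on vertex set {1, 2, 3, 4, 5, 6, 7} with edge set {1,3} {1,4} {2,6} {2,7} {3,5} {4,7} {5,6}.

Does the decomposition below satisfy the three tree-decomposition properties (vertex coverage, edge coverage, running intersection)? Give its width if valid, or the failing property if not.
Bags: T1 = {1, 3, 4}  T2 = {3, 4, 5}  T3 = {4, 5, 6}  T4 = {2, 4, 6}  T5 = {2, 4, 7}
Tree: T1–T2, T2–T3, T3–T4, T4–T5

Checking the three conditions: (i) the bags cover all of {1, 2, 3, 4, 5, 6, 7}; (ii) for each edge, some bag contains both endpoints; (iii) the bags containing any fixed vertex form a subtree. All hold, so the decomposition is valid with width 3 − 1 = 2.

Yes; width 2.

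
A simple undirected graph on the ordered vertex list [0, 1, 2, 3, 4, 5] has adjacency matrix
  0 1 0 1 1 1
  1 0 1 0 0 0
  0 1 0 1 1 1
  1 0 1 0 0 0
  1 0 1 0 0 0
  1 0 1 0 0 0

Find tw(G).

2

A width-2 tree decomposition is:
Bags: B1 = {0, 2, 5}  B2 = {0, 1, 2}  B3 = {0, 2, 3}  B4 = {0, 2, 4}
Tree: B1–B2, B2–B3, B3–B4
Each bag holds 3 vertices, so the decomposition has width 2, which upper-bounds the treewidth. The edges 5–2–1–0–5 form a cycle, so G is not a tree and its treewidth is at least 2. Combining the bounds, tw(G) = 2.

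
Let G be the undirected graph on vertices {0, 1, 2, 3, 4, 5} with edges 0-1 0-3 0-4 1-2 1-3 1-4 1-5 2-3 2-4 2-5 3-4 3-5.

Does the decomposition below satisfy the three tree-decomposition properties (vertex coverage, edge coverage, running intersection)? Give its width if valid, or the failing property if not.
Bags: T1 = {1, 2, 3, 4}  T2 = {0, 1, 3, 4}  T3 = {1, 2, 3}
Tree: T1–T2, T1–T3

No — vertex 5 appears in no bag.

A tree decomposition must satisfy three properties: every vertex lies in some bag; for every edge, both endpoints lie together in some bag; and for every vertex, the bags containing it form a connected subtree. Here vertex 5 appears in no bag, so the decomposition is invalid.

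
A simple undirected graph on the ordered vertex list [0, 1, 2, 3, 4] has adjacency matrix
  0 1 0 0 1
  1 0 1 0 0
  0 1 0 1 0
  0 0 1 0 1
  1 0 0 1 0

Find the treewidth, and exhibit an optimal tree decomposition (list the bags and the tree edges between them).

Each bag holds 3 vertices, so the decomposition has width 2, which upper-bounds the treewidth. Since 4–3–2–1–0–4 is a cycle in G, G is not acyclic. Forests are exactly the graphs of treewidth ≤ 1, so tw(G) ≥ 2. The upper and lower bounds meet at 2, so that is the treewidth.

Treewidth 2.
One optimal decomposition is:
Bags: B1 = {2, 3, 4}  B2 = {1, 2, 4}  B3 = {0, 1, 4}
Tree: B1–B2, B2–B3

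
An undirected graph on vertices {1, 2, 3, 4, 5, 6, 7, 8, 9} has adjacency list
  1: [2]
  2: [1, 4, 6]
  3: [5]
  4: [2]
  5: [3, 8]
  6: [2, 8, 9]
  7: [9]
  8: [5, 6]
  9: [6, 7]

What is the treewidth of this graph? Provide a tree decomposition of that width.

Each bag holds 2 vertices, so the decomposition has width 1, which upper-bounds the treewidth. Since G has at least one edge (e.g. 6–8), it is not an edgeless graph, so tw(G) ≥ 1. Therefore the treewidth is 1.

Treewidth 1.
One optimal decomposition is:
Bags: B1 = {6, 8}  B2 = {2, 6}  B3 = {5, 8}  B4 = {3, 5}  B5 = {6, 9}  B6 = {1, 2}  B7 = {2, 4}  B8 = {7, 9}
Tree: B1–B2, B1–B3, B3–B4, B1–B5, B2–B6, B2–B7, B5–B8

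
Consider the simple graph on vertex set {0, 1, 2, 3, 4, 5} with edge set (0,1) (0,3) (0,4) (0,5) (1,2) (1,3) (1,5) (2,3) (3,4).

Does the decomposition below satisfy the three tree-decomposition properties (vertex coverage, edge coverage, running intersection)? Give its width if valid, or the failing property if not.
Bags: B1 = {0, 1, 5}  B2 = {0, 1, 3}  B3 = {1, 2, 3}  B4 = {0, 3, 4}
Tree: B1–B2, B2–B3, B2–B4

Vertex coverage: the bags together contain {0, 1, 2, 3, 4, 5}, the full vertex set. Edge coverage: each edge of G has both endpoints in at least one bag. Running intersection: for every vertex, the bags containing it form a connected subtree. All three properties hold, so this is a valid tree decomposition of width max|bag| − 1 = 2, and hence tw(G) ≤ 2.

Yes; width 2.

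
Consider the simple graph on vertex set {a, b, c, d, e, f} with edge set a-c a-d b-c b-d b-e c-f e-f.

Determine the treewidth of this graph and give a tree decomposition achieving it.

Every bag has size at most 3, so the width is 3 − 1 = 2 and tw(G) ≤ 2. Since f–e–b–c–f is a cycle in G, G is not acyclic. Forests are exactly the graphs of treewidth ≤ 1, so tw(G) ≥ 2. Therefore the treewidth is 2.

Treewidth 2.
One such decomposition:
Bags: B1 = {c, e, f}  B2 = {b, c, e}  B3 = {a, b, c}  B4 = {a, b, d}
Tree: B1–B2, B2–B3, B3–B4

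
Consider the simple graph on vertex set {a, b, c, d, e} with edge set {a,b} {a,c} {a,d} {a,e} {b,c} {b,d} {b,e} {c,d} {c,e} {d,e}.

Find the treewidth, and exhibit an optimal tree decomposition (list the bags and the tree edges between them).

Treewidth 4.
One such decomposition:
Bags: B1 = {a, b, c, d, e}
Tree: (single bag)

With just one bag of size 5, the width is 5 − 1 = 4, so tw(G) ≤ 4. For the lower bound, the 5 vertices {a, b, c, d, e} are pairwise adjacent, and any tree decomposition puts a clique entirely inside one bag — forcing width ≥ 4. Hence tw(G) = 4 exactly.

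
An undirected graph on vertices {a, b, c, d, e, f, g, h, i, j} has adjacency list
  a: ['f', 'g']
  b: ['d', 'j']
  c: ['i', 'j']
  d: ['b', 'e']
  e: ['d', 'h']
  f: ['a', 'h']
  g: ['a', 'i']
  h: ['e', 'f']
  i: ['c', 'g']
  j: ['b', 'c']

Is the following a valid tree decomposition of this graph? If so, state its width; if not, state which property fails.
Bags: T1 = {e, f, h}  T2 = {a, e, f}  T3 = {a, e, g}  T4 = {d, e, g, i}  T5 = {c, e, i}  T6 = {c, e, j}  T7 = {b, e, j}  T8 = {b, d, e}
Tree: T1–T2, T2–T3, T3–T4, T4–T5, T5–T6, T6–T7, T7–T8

A tree decomposition must satisfy three properties: every vertex lies in some bag; for every edge, both endpoints lie together in some bag; and for every vertex, the bags containing it form a connected subtree. Here bags containing vertex d are not connected in the tree, so the decomposition is invalid.

No — bags containing vertex d are not connected in the tree.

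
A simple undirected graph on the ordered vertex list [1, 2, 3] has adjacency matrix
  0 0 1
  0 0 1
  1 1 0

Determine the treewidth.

A width-1 tree decomposition is:
Bags: B1 = {1, 3}  B2 = {2, 3}
Tree: B1–B2
Each bag holds 2 vertices, so the decomposition has width 1, which upper-bounds the treewidth. Since G has at least one edge (e.g. 3–1), it is not an edgeless graph, so tw(G) ≥ 1. Hence tw(G) = 1 exactly.

1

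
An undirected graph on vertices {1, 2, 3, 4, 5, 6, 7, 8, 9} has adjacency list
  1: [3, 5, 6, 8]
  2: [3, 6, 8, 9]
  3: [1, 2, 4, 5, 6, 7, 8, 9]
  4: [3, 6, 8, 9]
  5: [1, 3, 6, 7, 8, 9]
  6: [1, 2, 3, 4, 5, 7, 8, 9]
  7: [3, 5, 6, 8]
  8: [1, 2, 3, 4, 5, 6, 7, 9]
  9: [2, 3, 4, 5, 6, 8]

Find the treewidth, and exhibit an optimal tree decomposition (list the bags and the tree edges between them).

Treewidth 4.
One optimal decomposition is:
Bags: B1 = {2, 3, 6, 8, 9}  B2 = {3, 5, 6, 8, 9}  B3 = {3, 4, 6, 8, 9}  B4 = {1, 3, 5, 6, 8}  B5 = {3, 5, 6, 7, 8}
Tree: B1–B2, B2–B3, B2–B4, B4–B5

Every bag has size at most 5, so the width is 5 − 1 = 4 and tw(G) ≤ 4. Conversely, {2, 3, 6, 8, 9} is a clique of size 5, and the vertices of any clique must share a bag in every tree decomposition; so some bag has ≥ 5 vertices and tw(G) ≥ 4. Hence tw(G) = 4 exactly.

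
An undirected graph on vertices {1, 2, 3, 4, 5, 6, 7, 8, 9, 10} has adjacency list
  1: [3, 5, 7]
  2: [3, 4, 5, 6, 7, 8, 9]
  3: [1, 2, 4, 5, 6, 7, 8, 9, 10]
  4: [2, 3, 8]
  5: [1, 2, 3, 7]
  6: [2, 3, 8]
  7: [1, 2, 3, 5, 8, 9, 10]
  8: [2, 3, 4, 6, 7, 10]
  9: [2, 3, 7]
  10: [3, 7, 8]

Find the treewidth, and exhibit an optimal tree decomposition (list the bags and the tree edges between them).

Treewidth 3.
One optimal decomposition is:
Bags: B1 = {2, 3, 5, 7}  B2 = {2, 3, 7, 8}  B3 = {2, 3, 4, 8}  B4 = {3, 7, 8, 10}  B5 = {1, 3, 5, 7}  B6 = {2, 3, 7, 9}  B7 = {2, 3, 6, 8}
Tree: B1–B2, B2–B3, B2–B4, B1–B5, B1–B6, B2–B7

Each bag holds 4 vertices, so the decomposition has width 3, which upper-bounds the treewidth. Conversely, {1, 3, 5, 7} is a clique of size 4, and the vertices of any clique must share a bag in every tree decomposition; so some bag has ≥ 4 vertices and tw(G) ≥ 3. Therefore the treewidth is 3.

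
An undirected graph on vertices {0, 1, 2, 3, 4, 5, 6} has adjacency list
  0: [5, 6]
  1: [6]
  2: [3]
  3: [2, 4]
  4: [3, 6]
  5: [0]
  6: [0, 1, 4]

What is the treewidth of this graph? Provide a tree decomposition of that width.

Treewidth 1.
One optimal decomposition is:
Bags: B1 = {0, 5}  B2 = {0, 6}  B3 = {1, 6}  B4 = {4, 6}  B5 = {3, 4}  B6 = {2, 3}
Tree: B1–B2, B2–B3, B2–B4, B4–B5, B5–B6

Each bag holds 2 vertices, so the decomposition has width 1, which upper-bounds the treewidth. Any graph with an edge has treewidth ≥ 1, and G has the edge 0–5. Therefore the treewidth is 1.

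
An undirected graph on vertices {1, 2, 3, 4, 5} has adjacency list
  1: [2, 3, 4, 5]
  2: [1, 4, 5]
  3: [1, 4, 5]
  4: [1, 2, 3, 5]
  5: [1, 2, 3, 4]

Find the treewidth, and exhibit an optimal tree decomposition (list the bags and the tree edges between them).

Each bag holds 4 vertices, so the decomposition has width 3, which upper-bounds the treewidth. Conversely, {1, 2, 4, 5} is a clique of size 4, and the vertices of any clique must share a bag in every tree decomposition; so some bag has ≥ 4 vertices and tw(G) ≥ 3. Therefore the treewidth is 3.

Treewidth 3.
One such decomposition:
Bags: B1 = {1, 2, 4, 5}  B2 = {1, 3, 4, 5}
Tree: B1–B2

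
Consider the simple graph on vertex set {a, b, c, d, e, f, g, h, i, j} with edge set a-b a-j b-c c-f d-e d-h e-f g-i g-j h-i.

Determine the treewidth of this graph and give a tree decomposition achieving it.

Treewidth 2.
Bags: B1 = {g, i, j}  B2 = {h, i, j}  B3 = {d, h, j}  B4 = {d, e, j}  B5 = {e, f, j}  B6 = {c, f, j}  B7 = {b, c, j}  B8 = {a, b, j}
Tree: B1–B2, B2–B3, B3–B4, B4–B5, B5–B6, B6–B7, B7–B8

Every bag has size at most 3, so the width is 3 − 1 = 2 and tw(G) ≤ 2. Since j–g–i–h–d–e–f–c–b–a–j is a cycle in G, G is not acyclic. Forests are exactly the graphs of treewidth ≤ 1, so tw(G) ≥ 2. The upper and lower bounds meet at 2, so that is the treewidth.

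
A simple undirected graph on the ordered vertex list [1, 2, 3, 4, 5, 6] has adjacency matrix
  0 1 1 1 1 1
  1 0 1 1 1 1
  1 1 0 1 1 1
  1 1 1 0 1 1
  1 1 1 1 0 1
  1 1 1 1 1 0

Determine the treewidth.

A width-5 tree decomposition is:
Bags: B1 = {1, 2, 3, 4, 5, 6}
Tree: (single bag)
A single bag containing all 6 vertices is trivially a valid decomposition of width 5. Conversely, {1, 2, 3, 4, 5, 6} is a clique of size 6, and the vertices of any clique must share a bag in every tree decomposition; so some bag has ≥ 6 vertices and tw(G) ≥ 5. The upper and lower bounds meet at 5, so that is the treewidth.

5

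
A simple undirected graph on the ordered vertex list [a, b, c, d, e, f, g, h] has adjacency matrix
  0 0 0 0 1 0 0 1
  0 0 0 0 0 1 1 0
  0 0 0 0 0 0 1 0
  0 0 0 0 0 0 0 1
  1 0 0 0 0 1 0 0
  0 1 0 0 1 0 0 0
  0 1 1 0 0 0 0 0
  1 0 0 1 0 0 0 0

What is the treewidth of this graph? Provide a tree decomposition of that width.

Every bag has size at most 2, so the width is 2 − 1 = 1 and tw(G) ≤ 1. G has an edge, so its treewidth is at least 1. The upper and lower bounds meet at 1, so that is the treewidth.

Treewidth 1.
One optimal decomposition is:
Bags: B1 = {c, g}  B2 = {b, g}  B3 = {b, f}  B4 = {e, f}  B5 = {a, e}  B6 = {a, h}  B7 = {d, h}
Tree: B1–B2, B2–B3, B3–B4, B4–B5, B5–B6, B6–B7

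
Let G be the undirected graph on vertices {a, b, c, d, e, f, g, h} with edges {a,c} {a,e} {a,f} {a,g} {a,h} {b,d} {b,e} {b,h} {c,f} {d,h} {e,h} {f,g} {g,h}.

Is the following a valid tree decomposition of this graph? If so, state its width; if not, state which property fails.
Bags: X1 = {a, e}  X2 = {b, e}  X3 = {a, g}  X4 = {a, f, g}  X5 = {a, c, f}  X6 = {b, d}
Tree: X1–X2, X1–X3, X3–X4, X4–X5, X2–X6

No — vertex h appears in no bag.

A tree decomposition must satisfy three properties: every vertex lies in some bag; for every edge, both endpoints lie together in some bag; and for every vertex, the bags containing it form a connected subtree. Here vertex h appears in no bag, so the decomposition is invalid.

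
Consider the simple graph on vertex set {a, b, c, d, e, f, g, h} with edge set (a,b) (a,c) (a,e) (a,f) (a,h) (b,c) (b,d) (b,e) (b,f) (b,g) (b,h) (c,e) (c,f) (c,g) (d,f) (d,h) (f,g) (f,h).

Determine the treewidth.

A width-3 tree decomposition is:
Bags: B1 = {a, b, c, f}  B2 = {a, b, f, h}  B3 = {a, b, c, e}  B4 = {b, c, f, g}  B5 = {b, d, f, h}
Tree: B1–B2, B1–B3, B1–B4, B2–B5
The largest bag has 4 vertices, giving width 3; this decomposition certifies tw(G) ≤ 3. Conversely, {a, b, c, e} is a clique of size 4, and the vertices of any clique must share a bag in every tree decomposition; so some bag has ≥ 4 vertices and tw(G) ≥ 3. The upper and lower bounds meet at 3, so that is the treewidth.

3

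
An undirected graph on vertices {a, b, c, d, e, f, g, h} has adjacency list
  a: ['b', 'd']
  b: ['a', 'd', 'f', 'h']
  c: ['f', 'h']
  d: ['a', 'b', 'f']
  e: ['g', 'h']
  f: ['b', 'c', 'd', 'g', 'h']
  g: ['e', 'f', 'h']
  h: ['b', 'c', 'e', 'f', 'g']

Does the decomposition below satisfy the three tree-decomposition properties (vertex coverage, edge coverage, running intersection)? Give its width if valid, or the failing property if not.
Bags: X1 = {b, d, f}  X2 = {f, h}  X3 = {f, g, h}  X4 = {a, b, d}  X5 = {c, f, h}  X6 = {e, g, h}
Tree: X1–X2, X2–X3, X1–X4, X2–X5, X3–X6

A tree decomposition must satisfy three properties: every vertex lies in some bag; for every edge, both endpoints lie together in some bag; and for every vertex, the bags containing it form a connected subtree. Here edge (b,h) lies in no bag, so the decomposition is invalid.

No — edge (b,h) lies in no bag.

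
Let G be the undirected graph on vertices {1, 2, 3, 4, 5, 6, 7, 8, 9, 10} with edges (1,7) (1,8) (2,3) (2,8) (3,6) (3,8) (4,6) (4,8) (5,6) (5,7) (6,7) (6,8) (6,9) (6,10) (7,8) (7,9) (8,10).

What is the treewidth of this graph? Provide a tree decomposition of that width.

The largest bag has 3 vertices, giving width 2; this decomposition certifies tw(G) ≤ 2. On the other hand G contains the 3-clique {1, 7, 8}. A clique must lie in a single bag of any decomposition, so no decomposition can have width below 2. Hence tw(G) = 2 exactly.

Treewidth 2.
Bags: B1 = {6, 7, 8}  B2 = {4, 6, 8}  B3 = {6, 7, 9}  B4 = {1, 7, 8}  B5 = {3, 6, 8}  B6 = {2, 3, 8}  B7 = {6, 8, 10}  B8 = {5, 6, 7}
Tree: B1–B2, B1–B3, B1–B4, B2–B5, B5–B6, B2–B7, B3–B8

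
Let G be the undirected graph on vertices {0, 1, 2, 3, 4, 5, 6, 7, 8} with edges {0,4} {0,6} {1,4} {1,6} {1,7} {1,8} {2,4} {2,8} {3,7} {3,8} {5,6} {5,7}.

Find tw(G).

A width-3 tree decomposition is:
Bags: B1 = {0, 4, 5, 6}  B2 = {1, 4, 5, 6}  B3 = {1, 4, 5, 7}  B4 = {1, 2, 4, 7}  B5 = {1, 2, 7, 8}  B6 = {2, 3, 7, 8}
Tree: B1–B2, B2–B3, B3–B4, B4–B5, B5–B6
Each bag holds 4 vertices, so the decomposition has width 3, which upper-bounds the treewidth. For the lower bound: the 4 vertex sets {0,5,6}, {4}, {1}, {2,3,7,8} are disjoint, each induces a connected subgraph, and every pair is joined by at least one edge of G. Contracting each set to a single vertex therefore yields K_{4} as a minor, and since treewidth is minor-monotone, tw(G) ≥ tw(K_{4}) = 3. Combining the bounds, tw(G) = 3.

3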